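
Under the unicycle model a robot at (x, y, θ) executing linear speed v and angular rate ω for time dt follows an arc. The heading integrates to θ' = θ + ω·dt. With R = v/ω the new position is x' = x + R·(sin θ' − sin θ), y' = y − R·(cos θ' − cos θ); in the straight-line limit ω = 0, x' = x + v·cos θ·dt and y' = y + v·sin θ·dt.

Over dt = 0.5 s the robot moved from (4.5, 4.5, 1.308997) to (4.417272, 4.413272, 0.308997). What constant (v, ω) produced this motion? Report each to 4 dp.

Δθ = 0.308997 − 1.308997 = -1.000000
ω = Δθ/dt = -1.000000/0.5 = -2.0000
R = −Δy/(cos θ' − cos θ) = 0.1250
v = R·ω = 0.1250·-2.0000 = -0.2500

v = -0.2500, ω = -2.0000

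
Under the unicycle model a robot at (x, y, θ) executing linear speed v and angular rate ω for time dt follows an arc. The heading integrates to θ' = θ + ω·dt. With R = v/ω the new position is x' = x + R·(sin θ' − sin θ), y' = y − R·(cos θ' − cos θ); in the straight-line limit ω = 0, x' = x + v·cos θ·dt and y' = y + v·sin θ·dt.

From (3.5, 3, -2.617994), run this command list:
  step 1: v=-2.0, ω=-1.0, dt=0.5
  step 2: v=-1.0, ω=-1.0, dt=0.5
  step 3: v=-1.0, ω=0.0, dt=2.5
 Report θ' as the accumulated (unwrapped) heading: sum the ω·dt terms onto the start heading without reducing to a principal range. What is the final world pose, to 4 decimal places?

step 1: θ'=-3.1180 (R=2.0000) → pose (4.4528, 3.2674, -3.1180)
step 2: θ'=-3.6180 (R=1.0000) → pose (4.9350, 3.1563, -3.6180)
step 3: θ'=-3.6180 (straight) → pose (7.1566, 2.0099, -3.6180)

(7.1566, 2.0099, -3.6180)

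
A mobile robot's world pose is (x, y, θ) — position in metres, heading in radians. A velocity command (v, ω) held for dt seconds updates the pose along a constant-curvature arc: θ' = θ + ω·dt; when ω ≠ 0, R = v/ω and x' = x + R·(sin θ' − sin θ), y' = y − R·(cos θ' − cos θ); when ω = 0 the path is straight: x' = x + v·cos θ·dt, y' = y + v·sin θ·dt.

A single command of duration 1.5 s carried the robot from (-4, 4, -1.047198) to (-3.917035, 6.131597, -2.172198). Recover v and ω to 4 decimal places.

v = -1.5000, ω = -0.7500

Δθ = -2.172198 − -1.047198 = -1.125000
ω = Δθ/dt = -1.125000/1.5 = -0.7500
R = −Δy/(cos θ' − cos θ) = 2.0000
v = R·ω = 2.0000·-0.7500 = -1.5000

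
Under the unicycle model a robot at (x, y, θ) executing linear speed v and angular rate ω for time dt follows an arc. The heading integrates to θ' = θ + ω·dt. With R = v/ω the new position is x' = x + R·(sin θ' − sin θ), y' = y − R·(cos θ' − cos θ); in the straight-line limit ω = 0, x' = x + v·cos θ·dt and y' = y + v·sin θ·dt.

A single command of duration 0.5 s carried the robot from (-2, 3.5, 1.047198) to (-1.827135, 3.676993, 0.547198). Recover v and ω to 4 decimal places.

v = 0.5000, ω = -1.0000

Δθ = 0.547198 − 1.047198 = -0.500000
ω = Δθ/dt = -0.500000/0.5 = -1.0000
R = −Δy/(cos θ' − cos θ) = -0.5000
v = R·ω = -0.5000·-1.0000 = 0.5000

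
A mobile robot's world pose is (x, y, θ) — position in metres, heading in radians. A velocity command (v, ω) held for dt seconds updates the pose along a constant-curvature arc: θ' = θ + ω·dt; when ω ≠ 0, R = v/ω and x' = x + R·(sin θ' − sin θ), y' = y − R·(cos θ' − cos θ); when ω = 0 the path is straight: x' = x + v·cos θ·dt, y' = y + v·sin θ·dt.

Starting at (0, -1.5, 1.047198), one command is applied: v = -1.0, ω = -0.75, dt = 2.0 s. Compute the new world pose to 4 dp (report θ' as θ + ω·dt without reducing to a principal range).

(-1.7380, -2.0323, -0.4528)

θ' = 1.0472 + -0.75·2.0 = -0.4528
R = v/ω = -1.0/-0.75 = 1.3333
x' = 0 + 1.3333·(sin -0.4528 − sin 1.0472) = -1.7380
y' = -1.5 − 1.3333·(cos -0.4528 − cos 1.0472) = -2.0323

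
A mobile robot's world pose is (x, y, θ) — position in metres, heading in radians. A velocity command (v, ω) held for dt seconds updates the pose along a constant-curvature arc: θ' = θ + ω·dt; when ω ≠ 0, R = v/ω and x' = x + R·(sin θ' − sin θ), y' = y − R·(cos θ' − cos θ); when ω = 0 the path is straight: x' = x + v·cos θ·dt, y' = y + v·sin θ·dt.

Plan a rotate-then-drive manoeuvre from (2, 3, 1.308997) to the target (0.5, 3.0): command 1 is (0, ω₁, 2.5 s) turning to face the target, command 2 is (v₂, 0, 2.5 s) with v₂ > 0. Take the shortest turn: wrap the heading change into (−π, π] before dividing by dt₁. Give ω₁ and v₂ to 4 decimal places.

ω₁ = 0.7330, v₂ = 0.6000

heading to target = atan2(3−3, 0.5−2) = 3.1416
Δθ = wrap(3.1416 − 1.3090) = 1.8326; ω₁ = Δθ/dt₁ = 0.7330
distance = √((0.5−2)² + (3−3)²) = 1.5000; v₂ = distance/dt₂ = 0.6000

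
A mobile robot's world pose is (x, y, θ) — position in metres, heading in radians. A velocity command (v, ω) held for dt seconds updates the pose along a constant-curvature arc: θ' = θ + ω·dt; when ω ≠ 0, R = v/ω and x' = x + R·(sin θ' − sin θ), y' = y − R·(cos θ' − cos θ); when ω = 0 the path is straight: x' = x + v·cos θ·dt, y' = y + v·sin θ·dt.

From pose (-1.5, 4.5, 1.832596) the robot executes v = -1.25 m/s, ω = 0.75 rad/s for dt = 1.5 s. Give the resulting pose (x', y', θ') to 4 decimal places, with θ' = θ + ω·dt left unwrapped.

θ' = 1.8326 + 0.75·1.5 = 2.9576
R = v/ω = -1.25/0.75 = -1.6667
x' = -1.5 + -1.6667·(sin 2.9576 − sin 1.8326) = -0.1951
y' = 4.5 − -1.6667·(cos 2.9576 − cos 1.8326) = 3.2928

(-0.1951, 3.2928, 2.9576)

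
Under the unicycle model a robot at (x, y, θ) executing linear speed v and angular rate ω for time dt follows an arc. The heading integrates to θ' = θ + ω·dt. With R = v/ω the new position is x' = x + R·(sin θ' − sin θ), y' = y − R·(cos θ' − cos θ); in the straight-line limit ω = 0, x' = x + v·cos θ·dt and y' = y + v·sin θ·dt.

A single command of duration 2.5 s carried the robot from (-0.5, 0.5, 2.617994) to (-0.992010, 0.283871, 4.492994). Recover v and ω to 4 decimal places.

Δθ = 4.492994 − 2.617994 = 1.875000
ω = Δθ/dt = 1.875000/2.5 = 0.7500
R = Δx/(sin θ' − sin θ) = 0.3333
v = R·ω = 0.3333·0.7500 = 0.2500

v = 0.2500, ω = 0.7500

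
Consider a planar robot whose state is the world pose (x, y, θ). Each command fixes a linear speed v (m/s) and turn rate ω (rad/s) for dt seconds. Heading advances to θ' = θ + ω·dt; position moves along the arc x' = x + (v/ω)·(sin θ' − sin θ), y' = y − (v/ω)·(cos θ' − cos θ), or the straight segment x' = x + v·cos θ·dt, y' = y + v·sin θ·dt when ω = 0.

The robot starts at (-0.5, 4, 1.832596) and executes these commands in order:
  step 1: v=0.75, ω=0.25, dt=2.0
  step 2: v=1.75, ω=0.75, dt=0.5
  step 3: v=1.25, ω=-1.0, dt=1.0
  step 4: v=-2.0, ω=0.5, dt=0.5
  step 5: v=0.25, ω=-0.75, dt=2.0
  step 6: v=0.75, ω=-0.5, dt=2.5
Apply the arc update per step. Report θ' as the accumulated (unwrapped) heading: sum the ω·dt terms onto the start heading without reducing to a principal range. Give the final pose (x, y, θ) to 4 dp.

step 1: θ'=2.3326 (R=3.0000) → pose (-1.2270, 5.2942, 2.3326)
step 2: θ'=2.7076 (R=2.3333) → pose (-1.9342, 5.8007, 2.7076)
step 3: θ'=1.7076 (R=-1.2500) → pose (-2.6469, 6.7644, 1.7076)
step 4: θ'=1.9576 (R=-4.0000) → pose (-2.3888, 5.8009, 1.9576)
step 5: θ'=0.4576 (R=-0.3333) → pose (-2.2273, 6.2257, 0.4576)
step 6: θ'=-0.7924 (R=-1.5000) → pose (-0.4966, 5.9333, -0.7924)

(-0.4966, 5.9333, -0.7924)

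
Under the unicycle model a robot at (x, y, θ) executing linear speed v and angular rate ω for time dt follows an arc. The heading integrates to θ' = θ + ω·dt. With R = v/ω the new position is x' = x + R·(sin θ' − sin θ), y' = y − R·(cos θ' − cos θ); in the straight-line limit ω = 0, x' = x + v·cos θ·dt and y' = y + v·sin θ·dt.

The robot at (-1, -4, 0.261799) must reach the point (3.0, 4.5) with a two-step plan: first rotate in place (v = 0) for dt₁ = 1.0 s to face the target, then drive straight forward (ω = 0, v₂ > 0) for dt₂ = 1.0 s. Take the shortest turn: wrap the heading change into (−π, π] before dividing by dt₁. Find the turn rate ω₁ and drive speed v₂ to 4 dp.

heading to target = atan2(4.5−-4, 3−-1) = 1.1310
Δθ = wrap(1.1310 − 0.2618) = 0.8692; ω₁ = Δθ/dt₁ = 0.8692
distance = √((3−-1)² + (4.5−-4)²) = 9.3941; v₂ = distance/dt₂ = 9.3941

ω₁ = 0.8692, v₂ = 9.3941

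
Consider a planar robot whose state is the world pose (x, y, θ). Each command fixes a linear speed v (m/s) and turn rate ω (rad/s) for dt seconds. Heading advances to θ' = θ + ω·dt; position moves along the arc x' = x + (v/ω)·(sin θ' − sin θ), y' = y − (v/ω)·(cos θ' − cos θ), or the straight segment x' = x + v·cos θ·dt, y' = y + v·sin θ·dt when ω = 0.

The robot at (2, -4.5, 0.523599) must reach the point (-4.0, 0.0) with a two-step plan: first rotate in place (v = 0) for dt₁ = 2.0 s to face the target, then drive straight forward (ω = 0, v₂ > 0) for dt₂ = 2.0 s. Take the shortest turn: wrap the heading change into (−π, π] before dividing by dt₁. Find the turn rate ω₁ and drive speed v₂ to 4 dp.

ω₁ = 0.9872, v₂ = 3.7500

heading to target = atan2(0−-4.5, -4−2) = 2.4981
Δθ = wrap(2.4981 − 0.5236) = 1.9745; ω₁ = Δθ/dt₁ = 0.9872
distance = √((-4−2)² + (0−-4.5)²) = 7.5000; v₂ = distance/dt₂ = 3.7500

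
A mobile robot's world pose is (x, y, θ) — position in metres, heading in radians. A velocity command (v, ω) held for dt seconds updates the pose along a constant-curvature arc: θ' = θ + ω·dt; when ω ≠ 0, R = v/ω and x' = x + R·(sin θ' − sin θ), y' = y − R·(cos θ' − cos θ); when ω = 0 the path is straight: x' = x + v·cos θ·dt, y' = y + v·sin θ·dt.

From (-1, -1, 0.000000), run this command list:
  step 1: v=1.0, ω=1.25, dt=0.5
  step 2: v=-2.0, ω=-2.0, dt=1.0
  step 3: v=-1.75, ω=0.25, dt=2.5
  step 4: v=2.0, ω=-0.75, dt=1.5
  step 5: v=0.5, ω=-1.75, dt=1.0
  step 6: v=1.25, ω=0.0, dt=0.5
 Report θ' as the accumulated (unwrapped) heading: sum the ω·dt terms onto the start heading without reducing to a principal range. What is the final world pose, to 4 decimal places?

(-4.4249, 0.9008, -3.6250)

step 1: θ'=0.6250 (R=0.8000) → pose (-0.5319, -0.8488, 0.6250)
step 2: θ'=-1.3750 (R=1.0000) → pose (-2.0979, -0.2324, -1.3750)
step 3: θ'=-0.7500 (R=-7.0000) → pose (-4.1927, 3.5276, -0.7500)
step 4: θ'=-1.8750 (R=-2.6667) → pose (-3.4662, 0.7777, -1.8750)
step 5: θ'=-3.6250 (R=-0.2857) → pose (-3.8716, 0.6103, -3.6250)
step 6: θ'=-3.6250 (straight) → pose (-4.4249, 0.9008, -3.6250)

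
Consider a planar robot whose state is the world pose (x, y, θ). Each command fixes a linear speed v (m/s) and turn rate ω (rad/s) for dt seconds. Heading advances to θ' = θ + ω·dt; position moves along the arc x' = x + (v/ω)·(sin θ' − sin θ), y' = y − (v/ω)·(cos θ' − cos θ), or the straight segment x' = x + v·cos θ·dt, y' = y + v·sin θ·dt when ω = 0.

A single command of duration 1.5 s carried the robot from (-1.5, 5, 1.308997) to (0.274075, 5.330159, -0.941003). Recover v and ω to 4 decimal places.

Δθ = -0.941003 − 1.308997 = -2.250000
ω = Δθ/dt = -2.250000/1.5 = -1.5000
R = Δx/(sin θ' − sin θ) = -1.0000
v = R·ω = -1.0000·-1.5000 = 1.5000

v = 1.5000, ω = -1.5000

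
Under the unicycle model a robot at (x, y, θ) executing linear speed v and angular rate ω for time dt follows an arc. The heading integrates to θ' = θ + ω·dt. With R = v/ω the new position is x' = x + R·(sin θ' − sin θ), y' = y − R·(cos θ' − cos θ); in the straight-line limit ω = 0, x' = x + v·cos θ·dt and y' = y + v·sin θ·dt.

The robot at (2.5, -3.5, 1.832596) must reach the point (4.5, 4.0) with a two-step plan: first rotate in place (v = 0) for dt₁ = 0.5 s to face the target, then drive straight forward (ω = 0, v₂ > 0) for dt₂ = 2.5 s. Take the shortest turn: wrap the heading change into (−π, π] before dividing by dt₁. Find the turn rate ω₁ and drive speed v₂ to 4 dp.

ω₁ = -1.0448, v₂ = 3.1048

heading to target = atan2(4−-3.5, 4.5−2.5) = 1.3102
Δθ = wrap(1.3102 − 1.8326) = -0.5224; ω₁ = Δθ/dt₁ = -1.0448
distance = √((4.5−2.5)² + (4−-3.5)²) = 7.7621; v₂ = distance/dt₂ = 3.1048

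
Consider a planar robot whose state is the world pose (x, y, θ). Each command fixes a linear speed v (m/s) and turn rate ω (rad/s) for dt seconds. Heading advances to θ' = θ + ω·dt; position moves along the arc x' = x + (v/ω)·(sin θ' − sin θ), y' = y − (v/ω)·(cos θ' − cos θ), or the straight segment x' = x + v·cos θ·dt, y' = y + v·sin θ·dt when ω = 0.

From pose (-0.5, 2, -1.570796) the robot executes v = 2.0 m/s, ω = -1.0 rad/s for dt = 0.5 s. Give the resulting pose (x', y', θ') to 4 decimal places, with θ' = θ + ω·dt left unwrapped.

θ' = -1.5708 + -1.0·0.5 = -2.0708
R = v/ω = 2.0/-1.0 = -2.0000
x' = -0.5 + -2.0000·(sin -2.0708 − sin -1.5708) = -0.7448
y' = 2 − -2.0000·(cos -2.0708 − cos -1.5708) = 1.0411

(-0.7448, 1.0411, -2.0708)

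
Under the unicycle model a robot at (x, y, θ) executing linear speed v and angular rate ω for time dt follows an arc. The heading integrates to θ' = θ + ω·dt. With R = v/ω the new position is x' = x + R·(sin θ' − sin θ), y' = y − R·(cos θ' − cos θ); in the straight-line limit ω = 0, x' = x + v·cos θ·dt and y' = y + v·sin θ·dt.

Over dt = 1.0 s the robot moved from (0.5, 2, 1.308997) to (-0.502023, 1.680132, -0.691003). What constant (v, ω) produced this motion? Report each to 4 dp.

v = -1.2500, ω = -2.0000

Δθ = -0.691003 − 1.308997 = -2.000000
ω = Δθ/dt = -2.000000/1.0 = -2.0000
R = Δx/(sin θ' − sin θ) = 0.6250
v = R·ω = 0.6250·-2.0000 = -1.2500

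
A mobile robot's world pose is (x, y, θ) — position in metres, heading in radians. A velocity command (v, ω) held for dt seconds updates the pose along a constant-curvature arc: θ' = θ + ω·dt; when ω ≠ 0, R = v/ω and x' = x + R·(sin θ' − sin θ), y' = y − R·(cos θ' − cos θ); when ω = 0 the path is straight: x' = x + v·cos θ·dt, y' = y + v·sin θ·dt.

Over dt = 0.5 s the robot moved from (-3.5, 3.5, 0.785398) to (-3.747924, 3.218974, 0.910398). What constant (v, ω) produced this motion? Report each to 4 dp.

Δθ = 0.910398 − 0.785398 = 0.125000
ω = Δθ/dt = 0.125000/0.5 = 0.2500
R = −Δy/(cos θ' − cos θ) = -3.0000
v = R·ω = -3.0000·0.2500 = -0.7500

v = -0.7500, ω = 0.2500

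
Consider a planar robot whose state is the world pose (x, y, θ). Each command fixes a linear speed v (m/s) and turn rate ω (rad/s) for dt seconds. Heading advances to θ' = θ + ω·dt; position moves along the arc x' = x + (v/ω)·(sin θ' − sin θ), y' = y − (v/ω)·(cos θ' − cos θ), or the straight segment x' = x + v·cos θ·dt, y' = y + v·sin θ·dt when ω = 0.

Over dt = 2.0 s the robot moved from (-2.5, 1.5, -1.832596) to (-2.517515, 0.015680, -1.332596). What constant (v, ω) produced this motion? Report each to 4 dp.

v = 0.7500, ω = 0.2500

Δθ = -1.332596 − -1.832596 = 0.500000
ω = Δθ/dt = 0.500000/2.0 = 0.2500
R = −Δy/(cos θ' − cos θ) = 3.0000
v = R·ω = 3.0000·0.2500 = 0.7500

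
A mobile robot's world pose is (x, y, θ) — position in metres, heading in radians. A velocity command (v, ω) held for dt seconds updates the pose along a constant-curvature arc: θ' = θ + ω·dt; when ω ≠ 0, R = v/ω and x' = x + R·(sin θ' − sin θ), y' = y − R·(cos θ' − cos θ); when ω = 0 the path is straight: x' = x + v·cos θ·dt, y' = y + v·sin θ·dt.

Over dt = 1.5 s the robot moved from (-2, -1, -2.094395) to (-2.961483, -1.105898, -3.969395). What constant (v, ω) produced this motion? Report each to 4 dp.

Δθ = -3.969395 − -2.094395 = -1.875000
ω = Δθ/dt = -1.875000/1.5 = -1.2500
R = Δx/(sin θ' − sin θ) = -0.6000
v = R·ω = -0.6000·-1.2500 = 0.7500

v = 0.7500, ω = -1.2500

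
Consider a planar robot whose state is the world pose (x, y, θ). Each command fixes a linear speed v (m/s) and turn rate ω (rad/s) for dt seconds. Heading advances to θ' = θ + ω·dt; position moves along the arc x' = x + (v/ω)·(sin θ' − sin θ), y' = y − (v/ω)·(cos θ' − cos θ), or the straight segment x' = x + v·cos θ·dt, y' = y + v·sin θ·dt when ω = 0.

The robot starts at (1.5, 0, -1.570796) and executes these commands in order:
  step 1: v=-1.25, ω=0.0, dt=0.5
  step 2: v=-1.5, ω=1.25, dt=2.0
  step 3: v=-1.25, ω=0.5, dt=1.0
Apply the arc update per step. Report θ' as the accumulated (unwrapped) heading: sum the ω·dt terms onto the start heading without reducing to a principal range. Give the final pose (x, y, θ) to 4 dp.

step 1: θ'=-1.5708 (straight) → pose (1.5000, 0.6250, -1.5708)
step 2: θ'=0.9292 (R=-1.2000) → pose (-0.6614, 1.3432, 0.9292)
step 3: θ'=1.4292 (R=-2.5000) → pose (-1.1335, 0.1998, 1.4292)

(-1.1335, 0.1998, 1.4292)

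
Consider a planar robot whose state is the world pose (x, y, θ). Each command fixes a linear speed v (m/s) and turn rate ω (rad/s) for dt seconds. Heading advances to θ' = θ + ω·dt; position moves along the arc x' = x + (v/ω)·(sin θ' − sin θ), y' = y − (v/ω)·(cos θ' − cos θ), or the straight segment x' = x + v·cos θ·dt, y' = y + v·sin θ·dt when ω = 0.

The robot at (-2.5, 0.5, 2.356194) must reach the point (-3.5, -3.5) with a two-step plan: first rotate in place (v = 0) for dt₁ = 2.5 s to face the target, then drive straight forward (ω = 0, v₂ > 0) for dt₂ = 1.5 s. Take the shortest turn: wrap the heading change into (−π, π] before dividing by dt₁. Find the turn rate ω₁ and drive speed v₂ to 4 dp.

ω₁ = 0.8445, v₂ = 2.7487

heading to target = atan2(-3.5−0.5, -3.5−-2.5) = -1.8158
Δθ = wrap(-1.8158 − 2.3562) = 2.1112; ω₁ = Δθ/dt₁ = 0.8445
distance = √((-3.5−-2.5)² + (-3.5−0.5)²) = 4.1231; v₂ = distance/dt₂ = 2.7487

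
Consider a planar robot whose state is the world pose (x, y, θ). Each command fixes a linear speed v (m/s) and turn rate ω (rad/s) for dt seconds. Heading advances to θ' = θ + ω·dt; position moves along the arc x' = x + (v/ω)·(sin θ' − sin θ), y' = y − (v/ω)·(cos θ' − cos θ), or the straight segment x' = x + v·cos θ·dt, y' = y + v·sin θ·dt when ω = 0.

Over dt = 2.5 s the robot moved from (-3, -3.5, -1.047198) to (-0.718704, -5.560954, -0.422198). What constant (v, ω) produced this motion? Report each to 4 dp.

Δθ = -0.422198 − -1.047198 = 0.625000
ω = Δθ/dt = 0.625000/2.5 = 0.2500
R = Δx/(sin θ' − sin θ) = 5.0000
v = R·ω = 5.0000·0.2500 = 1.2500

v = 1.2500, ω = 0.2500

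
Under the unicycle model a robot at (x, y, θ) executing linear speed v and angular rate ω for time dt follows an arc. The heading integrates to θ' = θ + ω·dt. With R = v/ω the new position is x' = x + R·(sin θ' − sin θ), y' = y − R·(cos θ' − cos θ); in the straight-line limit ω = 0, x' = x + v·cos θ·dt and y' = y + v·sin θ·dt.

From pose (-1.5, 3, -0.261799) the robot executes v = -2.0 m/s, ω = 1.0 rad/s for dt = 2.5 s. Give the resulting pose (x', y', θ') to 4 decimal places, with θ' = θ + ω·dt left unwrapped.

θ' = -0.2618 + 1.0·2.5 = 2.2382
R = v/ω = -2.0/1.0 = -2.0000
x' = -1.5 + -2.0000·(sin 2.2382 − sin -0.2618) = -3.5885
y' = 3 − -2.0000·(cos 2.2382 − cos -0.2618) = -0.1698

(-3.5885, -0.1698, 2.2382)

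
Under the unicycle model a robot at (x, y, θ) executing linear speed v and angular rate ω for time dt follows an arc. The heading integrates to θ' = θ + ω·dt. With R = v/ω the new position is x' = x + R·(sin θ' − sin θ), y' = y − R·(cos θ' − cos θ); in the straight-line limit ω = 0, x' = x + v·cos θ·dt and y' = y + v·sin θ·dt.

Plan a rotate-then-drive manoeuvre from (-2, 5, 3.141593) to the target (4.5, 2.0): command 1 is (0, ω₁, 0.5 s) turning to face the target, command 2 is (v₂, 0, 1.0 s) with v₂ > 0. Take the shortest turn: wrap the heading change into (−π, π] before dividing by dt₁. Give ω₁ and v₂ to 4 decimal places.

heading to target = atan2(2−5, 4.5−-2) = -0.4324
Δθ = wrap(-0.4324 − 3.1416) = 2.7092; ω₁ = Δθ/dt₁ = 5.4184
distance = √((4.5−-2)² + (2−5)²) = 7.1589; v₂ = distance/dt₂ = 7.1589

ω₁ = 5.4184, v₂ = 7.1589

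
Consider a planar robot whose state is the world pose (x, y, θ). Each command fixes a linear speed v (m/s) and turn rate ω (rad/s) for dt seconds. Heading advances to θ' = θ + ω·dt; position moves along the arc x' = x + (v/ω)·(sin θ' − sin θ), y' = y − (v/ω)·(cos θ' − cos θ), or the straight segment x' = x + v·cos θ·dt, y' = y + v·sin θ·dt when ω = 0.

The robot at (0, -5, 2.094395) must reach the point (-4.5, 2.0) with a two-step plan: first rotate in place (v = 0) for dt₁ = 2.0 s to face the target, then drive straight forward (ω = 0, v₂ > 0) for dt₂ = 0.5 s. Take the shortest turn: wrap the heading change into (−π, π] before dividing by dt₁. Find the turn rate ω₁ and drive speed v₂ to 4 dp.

heading to target = atan2(2−-5, -4.5−0) = 2.1421
Δθ = wrap(2.1421 − 2.0944) = 0.0477; ω₁ = Δθ/dt₁ = 0.0239
distance = √((-4.5−0)² + (2−-5)²) = 8.3217; v₂ = distance/dt₂ = 16.6433

ω₁ = 0.0239, v₂ = 16.6433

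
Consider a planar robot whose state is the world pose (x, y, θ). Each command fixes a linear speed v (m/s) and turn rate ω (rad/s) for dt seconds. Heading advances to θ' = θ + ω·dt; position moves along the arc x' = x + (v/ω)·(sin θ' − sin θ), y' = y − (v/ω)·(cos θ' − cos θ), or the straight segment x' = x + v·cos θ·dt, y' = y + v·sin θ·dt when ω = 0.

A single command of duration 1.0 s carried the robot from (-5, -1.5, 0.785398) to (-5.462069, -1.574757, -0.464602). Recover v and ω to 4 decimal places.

v = -0.5000, ω = -1.2500

Δθ = -0.464602 − 0.785398 = -1.250000
ω = Δθ/dt = -1.250000/1.0 = -1.2500
R = Δx/(sin θ' − sin θ) = 0.4000
v = R·ω = 0.4000·-1.2500 = -0.5000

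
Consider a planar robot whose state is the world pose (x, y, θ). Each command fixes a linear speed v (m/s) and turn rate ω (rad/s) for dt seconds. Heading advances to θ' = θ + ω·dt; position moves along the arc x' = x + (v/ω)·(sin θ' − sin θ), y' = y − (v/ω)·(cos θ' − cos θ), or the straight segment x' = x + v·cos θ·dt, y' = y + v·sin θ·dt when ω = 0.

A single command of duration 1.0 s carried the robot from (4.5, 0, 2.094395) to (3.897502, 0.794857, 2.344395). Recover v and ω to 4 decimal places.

Δθ = 2.344395 − 2.094395 = 0.250000
ω = Δθ/dt = 0.250000/1.0 = 0.2500
R = −Δy/(cos θ' − cos θ) = 4.0000
v = R·ω = 4.0000·0.2500 = 1.0000

v = 1.0000, ω = 0.2500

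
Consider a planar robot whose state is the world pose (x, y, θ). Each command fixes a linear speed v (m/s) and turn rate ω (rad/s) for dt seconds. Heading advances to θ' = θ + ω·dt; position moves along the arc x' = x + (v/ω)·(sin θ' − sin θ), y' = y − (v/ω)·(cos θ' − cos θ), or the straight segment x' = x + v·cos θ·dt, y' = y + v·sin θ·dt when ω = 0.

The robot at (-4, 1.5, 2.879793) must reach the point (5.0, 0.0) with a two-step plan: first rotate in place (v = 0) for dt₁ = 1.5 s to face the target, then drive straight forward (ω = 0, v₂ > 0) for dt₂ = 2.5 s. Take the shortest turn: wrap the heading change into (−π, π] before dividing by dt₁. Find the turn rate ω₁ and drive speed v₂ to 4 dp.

ω₁ = -2.0300, v₂ = 3.6497

heading to target = atan2(0−1.5, 5−-4) = -0.1651
Δθ = wrap(-0.1651 − 2.8798) = -3.0449; ω₁ = Δθ/dt₁ = -2.0300
distance = √((5−-4)² + (0−1.5)²) = 9.1241; v₂ = distance/dt₂ = 3.6497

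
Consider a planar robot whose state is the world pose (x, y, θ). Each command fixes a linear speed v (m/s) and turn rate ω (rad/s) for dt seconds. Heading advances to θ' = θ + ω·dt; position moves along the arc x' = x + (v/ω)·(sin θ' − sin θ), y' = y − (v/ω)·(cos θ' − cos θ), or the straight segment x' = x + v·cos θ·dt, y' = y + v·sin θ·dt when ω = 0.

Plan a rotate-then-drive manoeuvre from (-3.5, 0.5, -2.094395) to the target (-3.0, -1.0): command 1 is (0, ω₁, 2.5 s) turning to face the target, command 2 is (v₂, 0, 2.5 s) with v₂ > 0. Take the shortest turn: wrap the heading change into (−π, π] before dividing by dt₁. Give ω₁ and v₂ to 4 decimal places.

heading to target = atan2(-1−0.5, -3−-3.5) = -1.2490
Δθ = wrap(-1.2490 − -2.0944) = 0.8453; ω₁ = Δθ/dt₁ = 0.3381
distance = √((-3−-3.5)² + (-1−0.5)²) = 1.5811; v₂ = distance/dt₂ = 0.6325

ω₁ = 0.3381, v₂ = 0.6325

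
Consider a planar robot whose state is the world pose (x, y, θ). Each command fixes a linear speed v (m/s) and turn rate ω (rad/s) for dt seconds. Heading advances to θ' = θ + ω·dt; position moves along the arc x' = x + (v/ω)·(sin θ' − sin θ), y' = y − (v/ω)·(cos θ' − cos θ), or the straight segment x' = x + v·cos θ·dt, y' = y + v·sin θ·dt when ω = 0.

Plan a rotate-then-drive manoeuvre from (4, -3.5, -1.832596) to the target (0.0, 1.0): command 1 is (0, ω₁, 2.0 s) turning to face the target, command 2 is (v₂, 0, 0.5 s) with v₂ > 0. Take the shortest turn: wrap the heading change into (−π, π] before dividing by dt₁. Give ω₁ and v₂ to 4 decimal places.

heading to target = atan2(1−-3.5, 0−4) = 2.2974
Δθ = wrap(2.2974 − -1.8326) = -2.1532; ω₁ = Δθ/dt₁ = -1.0766
distance = √((0−4)² + (1−-3.5)²) = 6.0208; v₂ = distance/dt₂ = 12.0416

ω₁ = -1.0766, v₂ = 12.0416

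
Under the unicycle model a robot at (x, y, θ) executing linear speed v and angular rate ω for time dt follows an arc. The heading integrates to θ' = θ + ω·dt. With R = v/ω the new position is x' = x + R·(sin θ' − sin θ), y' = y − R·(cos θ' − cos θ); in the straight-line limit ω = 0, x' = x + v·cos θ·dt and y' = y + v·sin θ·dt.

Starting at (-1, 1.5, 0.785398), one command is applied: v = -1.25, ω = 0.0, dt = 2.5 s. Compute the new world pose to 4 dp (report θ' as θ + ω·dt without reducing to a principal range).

(-3.2097, -0.7097, 0.7854)

θ' = 0.7854 + 0.0·2.5 = 0.7854
ω = 0 → straight: x' = -1 + -1.25·cos(0.7854)·2.5 = -3.2097
y' = 1.5 + -1.25·sin(0.7854)·2.5 = -0.7097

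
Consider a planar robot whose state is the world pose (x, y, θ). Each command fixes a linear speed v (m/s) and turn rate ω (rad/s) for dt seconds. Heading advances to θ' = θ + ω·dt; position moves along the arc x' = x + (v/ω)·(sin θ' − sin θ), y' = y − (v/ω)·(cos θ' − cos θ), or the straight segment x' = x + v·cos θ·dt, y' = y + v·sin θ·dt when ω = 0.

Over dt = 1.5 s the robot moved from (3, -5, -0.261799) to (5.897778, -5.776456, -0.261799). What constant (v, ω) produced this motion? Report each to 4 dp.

Δθ = -0.261799 − -0.261799 = 0.000000
ω = Δθ/dt = 0.000000/1.5 = 0.0000
ω = 0 → v = (Δx·cos θ + Δy·sin θ)/dt = 2.0000

v = 2.0000, ω = 0.0000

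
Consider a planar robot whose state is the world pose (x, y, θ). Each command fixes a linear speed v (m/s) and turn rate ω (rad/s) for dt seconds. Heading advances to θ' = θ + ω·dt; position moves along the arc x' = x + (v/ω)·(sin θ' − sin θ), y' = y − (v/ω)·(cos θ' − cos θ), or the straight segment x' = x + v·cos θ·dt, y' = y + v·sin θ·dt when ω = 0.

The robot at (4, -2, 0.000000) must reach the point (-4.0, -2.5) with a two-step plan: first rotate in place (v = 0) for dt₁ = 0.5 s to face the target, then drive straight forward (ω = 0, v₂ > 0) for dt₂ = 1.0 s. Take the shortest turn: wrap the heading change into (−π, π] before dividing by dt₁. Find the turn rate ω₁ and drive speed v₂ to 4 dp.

heading to target = atan2(-2.5−-2, -4−4) = -3.0792
Δθ = wrap(-3.0792 − 0.0000) = -3.0792; ω₁ = Δθ/dt₁ = -6.1583
distance = √((-4−4)² + (-2.5−-2)²) = 8.0156; v₂ = distance/dt₂ = 8.0156

ω₁ = -6.1583, v₂ = 8.0156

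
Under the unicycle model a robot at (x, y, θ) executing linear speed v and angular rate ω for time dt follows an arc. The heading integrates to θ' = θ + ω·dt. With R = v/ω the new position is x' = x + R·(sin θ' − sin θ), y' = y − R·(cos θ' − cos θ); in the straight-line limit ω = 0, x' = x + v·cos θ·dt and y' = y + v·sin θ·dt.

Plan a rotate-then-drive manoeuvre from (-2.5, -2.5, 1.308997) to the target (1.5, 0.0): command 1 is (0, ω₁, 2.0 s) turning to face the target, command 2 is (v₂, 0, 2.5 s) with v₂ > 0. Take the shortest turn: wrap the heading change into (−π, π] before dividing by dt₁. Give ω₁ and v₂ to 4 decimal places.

heading to target = atan2(0−-2.5, 1.5−-2.5) = 0.5586
Δθ = wrap(0.5586 − 1.3090) = -0.7504; ω₁ = Δθ/dt₁ = -0.3752
distance = √((1.5−-2.5)² + (0−-2.5)²) = 4.7170; v₂ = distance/dt₂ = 1.8868

ω₁ = -0.3752, v₂ = 1.8868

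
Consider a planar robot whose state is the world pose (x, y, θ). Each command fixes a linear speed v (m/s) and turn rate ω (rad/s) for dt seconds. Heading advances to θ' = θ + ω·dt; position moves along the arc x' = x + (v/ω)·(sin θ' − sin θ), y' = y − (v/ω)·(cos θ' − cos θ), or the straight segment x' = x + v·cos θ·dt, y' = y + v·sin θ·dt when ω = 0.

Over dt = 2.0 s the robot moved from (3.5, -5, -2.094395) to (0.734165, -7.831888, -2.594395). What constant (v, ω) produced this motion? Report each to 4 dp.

v = 2.0000, ω = -0.2500

Δθ = -2.594395 − -2.094395 = -0.500000
ω = Δθ/dt = -0.500000/2.0 = -0.2500
R = −Δy/(cos θ' − cos θ) = -8.0000
v = R·ω = -8.0000·-0.2500 = 2.0000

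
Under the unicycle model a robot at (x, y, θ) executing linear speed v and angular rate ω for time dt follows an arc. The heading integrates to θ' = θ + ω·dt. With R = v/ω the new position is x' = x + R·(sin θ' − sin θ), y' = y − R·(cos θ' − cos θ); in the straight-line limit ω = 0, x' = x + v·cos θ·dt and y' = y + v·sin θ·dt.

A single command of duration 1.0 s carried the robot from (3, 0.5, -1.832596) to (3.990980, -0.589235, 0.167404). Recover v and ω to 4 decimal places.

v = 1.7500, ω = 2.0000

Δθ = 0.167404 − -1.832596 = 2.000000
ω = Δθ/dt = 2.000000/1.0 = 2.0000
R = −Δy/(cos θ' − cos θ) = 0.8750
v = R·ω = 0.8750·2.0000 = 1.7500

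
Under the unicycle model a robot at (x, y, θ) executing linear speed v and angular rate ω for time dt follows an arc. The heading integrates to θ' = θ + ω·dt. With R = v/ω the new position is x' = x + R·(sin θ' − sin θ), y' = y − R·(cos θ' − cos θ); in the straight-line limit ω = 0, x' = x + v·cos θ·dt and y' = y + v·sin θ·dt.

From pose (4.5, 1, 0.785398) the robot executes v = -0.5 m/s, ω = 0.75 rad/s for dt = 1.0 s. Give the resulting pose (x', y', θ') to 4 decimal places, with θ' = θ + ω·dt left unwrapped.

θ' = 0.7854 + 0.75·1.0 = 1.5354
R = v/ω = -0.5/0.75 = -0.6667
x' = 4.5 + -0.6667·(sin 1.5354 − sin 0.7854) = 4.3052
y' = 1 − -0.6667·(cos 1.5354 − cos 0.7854) = 0.5522

(4.3052, 0.5522, 1.5354)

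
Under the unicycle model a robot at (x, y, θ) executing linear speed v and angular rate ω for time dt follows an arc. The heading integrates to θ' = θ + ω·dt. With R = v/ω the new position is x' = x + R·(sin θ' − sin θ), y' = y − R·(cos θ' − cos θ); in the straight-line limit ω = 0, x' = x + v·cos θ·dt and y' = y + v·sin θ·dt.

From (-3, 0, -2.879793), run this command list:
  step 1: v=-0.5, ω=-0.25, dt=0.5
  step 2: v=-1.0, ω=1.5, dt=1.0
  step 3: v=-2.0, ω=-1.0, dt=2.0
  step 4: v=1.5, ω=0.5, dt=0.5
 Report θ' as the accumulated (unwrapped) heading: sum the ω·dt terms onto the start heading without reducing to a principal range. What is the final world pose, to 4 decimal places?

step 1: θ'=-3.0048 (R=2.0000) → pose (-2.7551, 0.0495, -3.0048)
step 2: θ'=-1.5048 (R=-0.6667) → pose (-2.1808, 0.7539, -1.5048)
step 3: θ'=-3.5048 (R=2.0000) → pose (0.5254, 2.7553, -3.5048)
step 4: θ'=-3.2548 (R=3.0000) → pose (-0.2016, 2.9318, -3.2548)

(-0.2016, 2.9318, -3.2548)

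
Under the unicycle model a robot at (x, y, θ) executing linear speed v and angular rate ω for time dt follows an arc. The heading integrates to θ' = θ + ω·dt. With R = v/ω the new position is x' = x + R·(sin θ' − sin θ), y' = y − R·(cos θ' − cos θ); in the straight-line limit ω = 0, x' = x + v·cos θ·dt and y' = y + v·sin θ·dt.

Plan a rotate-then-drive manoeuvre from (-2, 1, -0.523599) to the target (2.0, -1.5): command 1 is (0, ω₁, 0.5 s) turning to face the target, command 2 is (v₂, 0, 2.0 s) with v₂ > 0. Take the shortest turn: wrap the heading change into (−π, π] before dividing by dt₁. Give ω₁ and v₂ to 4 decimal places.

ω₁ = -0.0700, v₂ = 2.3585

heading to target = atan2(-1.5−1, 2−-2) = -0.5586
Δθ = wrap(-0.5586 − -0.5236) = -0.0350; ω₁ = Δθ/dt₁ = -0.0700
distance = √((2−-2)² + (-1.5−1)²) = 4.7170; v₂ = distance/dt₂ = 2.3585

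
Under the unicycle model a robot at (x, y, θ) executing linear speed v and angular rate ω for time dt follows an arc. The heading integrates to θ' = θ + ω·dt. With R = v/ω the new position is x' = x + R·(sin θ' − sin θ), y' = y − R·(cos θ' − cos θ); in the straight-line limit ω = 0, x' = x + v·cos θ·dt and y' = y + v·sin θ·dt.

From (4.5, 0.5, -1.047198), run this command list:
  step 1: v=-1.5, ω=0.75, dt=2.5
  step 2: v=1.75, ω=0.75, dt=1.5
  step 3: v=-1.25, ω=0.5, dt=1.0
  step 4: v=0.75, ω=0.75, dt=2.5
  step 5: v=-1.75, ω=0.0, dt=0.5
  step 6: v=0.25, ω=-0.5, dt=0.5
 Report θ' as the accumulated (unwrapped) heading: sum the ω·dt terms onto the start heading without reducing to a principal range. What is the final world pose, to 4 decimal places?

(1.1775, 2.6086, 4.0778)

step 1: θ'=0.8278 (R=-2.0000) → pose (1.2951, 0.8530, 0.8278)
step 2: θ'=1.9528 (R=2.3333) → pose (1.7418, 3.3013, 1.9528)
step 3: θ'=2.4528 (R=-2.5000) → pose (2.4726, 2.3032, 2.4528)
step 4: θ'=4.3278 (R=1.0000) → pose (0.9101, 1.9064, 4.3278)
step 5: θ'=4.3278 (straight) → pose (1.2383, 2.7175, 4.3278)
step 6: θ'=4.0778 (R=-0.5000) → pose (1.1775, 2.6086, 4.0778)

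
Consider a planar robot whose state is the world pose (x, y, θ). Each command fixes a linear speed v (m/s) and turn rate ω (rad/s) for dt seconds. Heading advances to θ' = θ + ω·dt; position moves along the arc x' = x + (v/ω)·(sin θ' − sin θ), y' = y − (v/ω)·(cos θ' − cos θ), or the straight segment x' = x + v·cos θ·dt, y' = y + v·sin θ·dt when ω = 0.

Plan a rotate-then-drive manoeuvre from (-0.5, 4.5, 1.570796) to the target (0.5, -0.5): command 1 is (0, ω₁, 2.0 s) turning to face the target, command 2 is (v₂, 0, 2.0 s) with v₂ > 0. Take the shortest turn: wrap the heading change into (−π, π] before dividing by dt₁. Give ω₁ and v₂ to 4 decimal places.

ω₁ = -1.4721, v₂ = 2.5495

heading to target = atan2(-0.5−4.5, 0.5−-0.5) = -1.3734
Δθ = wrap(-1.3734 − 1.5708) = -2.9442; ω₁ = Δθ/dt₁ = -1.4721
distance = √((0.5−-0.5)² + (-0.5−4.5)²) = 5.0990; v₂ = distance/dt₂ = 2.5495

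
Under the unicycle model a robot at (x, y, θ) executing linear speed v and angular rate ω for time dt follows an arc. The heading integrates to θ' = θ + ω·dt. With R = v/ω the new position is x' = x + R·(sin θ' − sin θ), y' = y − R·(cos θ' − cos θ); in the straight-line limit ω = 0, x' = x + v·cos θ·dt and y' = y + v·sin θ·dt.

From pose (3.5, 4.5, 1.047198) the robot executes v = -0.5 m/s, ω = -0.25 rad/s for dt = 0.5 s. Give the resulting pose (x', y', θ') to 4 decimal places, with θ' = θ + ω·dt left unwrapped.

(3.3618, 4.2919, 0.9222)

θ' = 1.0472 + -0.25·0.5 = 0.9222
R = v/ω = -0.5/-0.25 = 2.0000
x' = 3.5 + 2.0000·(sin 0.9222 − sin 1.0472) = 3.3618
y' = 4.5 − 2.0000·(cos 0.9222 − cos 1.0472) = 4.2919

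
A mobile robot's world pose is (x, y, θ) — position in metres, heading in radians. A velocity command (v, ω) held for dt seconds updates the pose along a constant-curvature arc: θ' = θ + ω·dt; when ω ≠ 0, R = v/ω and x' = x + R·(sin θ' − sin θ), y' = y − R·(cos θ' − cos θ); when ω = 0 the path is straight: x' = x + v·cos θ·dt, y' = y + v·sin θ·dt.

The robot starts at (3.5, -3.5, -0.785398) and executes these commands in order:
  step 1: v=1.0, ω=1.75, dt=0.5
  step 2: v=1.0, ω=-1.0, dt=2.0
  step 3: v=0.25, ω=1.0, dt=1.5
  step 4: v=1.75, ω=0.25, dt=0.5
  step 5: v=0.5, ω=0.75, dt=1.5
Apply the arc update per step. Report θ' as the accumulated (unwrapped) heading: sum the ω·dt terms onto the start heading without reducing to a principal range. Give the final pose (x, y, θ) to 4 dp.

step 1: θ'=0.0896 (R=0.5714) → pose (3.9552, -3.6651, 0.0896)
step 2: θ'=-1.9104 (R=-1.0000) → pose (4.9876, -4.9942, -1.9104)
step 3: θ'=-0.4104 (R=0.2500) → pose (5.1235, -5.3067, -0.4104)
step 4: θ'=-0.2854 (R=7.0000) → pose (5.9456, -5.6048, -0.2854)
step 5: θ'=0.8396 (R=0.6667) → pose (6.6295, -5.4103, 0.8396)

(6.6295, -5.4103, 0.8396)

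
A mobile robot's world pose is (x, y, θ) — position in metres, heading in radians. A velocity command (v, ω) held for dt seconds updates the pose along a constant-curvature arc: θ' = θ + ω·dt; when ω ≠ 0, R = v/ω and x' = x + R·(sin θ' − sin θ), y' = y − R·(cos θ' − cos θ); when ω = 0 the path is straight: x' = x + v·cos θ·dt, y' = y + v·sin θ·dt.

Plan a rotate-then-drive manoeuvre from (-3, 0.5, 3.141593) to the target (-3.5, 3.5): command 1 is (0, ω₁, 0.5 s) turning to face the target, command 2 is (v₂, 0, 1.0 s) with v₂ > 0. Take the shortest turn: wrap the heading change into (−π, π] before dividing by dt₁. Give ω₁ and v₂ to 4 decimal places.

ω₁ = -2.8113, v₂ = 3.0414

heading to target = atan2(3.5−0.5, -3.5−-3) = 1.7359
Δθ = wrap(1.7359 − 3.1416) = -1.4056; ω₁ = Δθ/dt₁ = -2.8113
distance = √((-3.5−-3)² + (3.5−0.5)²) = 3.0414; v₂ = distance/dt₂ = 3.0414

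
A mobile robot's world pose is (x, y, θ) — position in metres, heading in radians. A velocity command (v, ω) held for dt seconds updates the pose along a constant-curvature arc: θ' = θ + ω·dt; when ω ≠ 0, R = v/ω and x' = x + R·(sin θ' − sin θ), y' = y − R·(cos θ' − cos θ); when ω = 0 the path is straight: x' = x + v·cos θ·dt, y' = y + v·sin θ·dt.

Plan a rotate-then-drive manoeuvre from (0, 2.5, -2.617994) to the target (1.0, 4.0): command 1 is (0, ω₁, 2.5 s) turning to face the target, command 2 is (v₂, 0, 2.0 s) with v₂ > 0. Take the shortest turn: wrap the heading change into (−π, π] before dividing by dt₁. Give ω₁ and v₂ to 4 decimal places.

heading to target = atan2(4−2.5, 1−0) = 0.9828
Δθ = wrap(0.9828 − -2.6180) = -2.6824; ω₁ = Δθ/dt₁ = -1.0730
distance = √((1−0)² + (4−2.5)²) = 1.8028; v₂ = distance/dt₂ = 0.9014

ω₁ = -1.0730, v₂ = 0.9014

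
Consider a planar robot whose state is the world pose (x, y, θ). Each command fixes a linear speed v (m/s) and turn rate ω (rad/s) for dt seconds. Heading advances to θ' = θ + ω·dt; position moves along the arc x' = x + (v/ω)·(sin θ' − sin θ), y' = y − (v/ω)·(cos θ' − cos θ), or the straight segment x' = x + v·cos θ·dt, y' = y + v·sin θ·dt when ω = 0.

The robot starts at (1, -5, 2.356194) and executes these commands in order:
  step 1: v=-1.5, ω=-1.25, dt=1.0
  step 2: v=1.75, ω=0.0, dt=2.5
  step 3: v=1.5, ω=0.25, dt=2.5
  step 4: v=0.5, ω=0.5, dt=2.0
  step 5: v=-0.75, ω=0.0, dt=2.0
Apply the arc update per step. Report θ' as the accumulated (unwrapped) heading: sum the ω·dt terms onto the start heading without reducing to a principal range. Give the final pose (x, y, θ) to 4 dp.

step 1: θ'=1.1062 (R=1.2000) → pose (1.2243, -6.3862, 1.1062)
step 2: θ'=1.1062 (straight) → pose (3.1846, -2.4750, 1.1062)
step 3: θ'=1.7312 (R=6.0000) → pose (3.7435, 1.1717, 1.7312)
step 4: θ'=2.7312 (R=1.0000) → pose (3.1554, 1.9290, 2.7312)
step 5: θ'=2.7312 (straight) → pose (4.5308, 1.3305, 2.7312)

(4.5308, 1.3305, 2.7312)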